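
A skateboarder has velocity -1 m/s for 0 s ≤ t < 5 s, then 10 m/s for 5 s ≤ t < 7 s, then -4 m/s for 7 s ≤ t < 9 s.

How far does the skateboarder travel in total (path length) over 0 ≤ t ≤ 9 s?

33 m

Total distance travelled is ∫|v| dt — sum the magnitudes of each area piece.
0–5 s: |-1| × 5 = 5 m
5–7 s: |10| × 2 = 20 m
7–9 s: |-4| × 2 = 8 m
Total distance = 33 m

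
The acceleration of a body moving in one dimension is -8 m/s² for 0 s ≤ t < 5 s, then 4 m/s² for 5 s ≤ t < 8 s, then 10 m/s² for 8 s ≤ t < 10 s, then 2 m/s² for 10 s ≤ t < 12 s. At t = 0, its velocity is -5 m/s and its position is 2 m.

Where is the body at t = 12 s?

On each constant-a segment, Δv = aΔt and Δx = v₀Δt + ½aΔt²; chain segment to segment.
0–5 s: v starts -5 m/s; Δx = -5·5 + ½·-8·5² = -125 m; v ends -45 m/s.
5–8 s: v starts -45 m/s; Δx = -45·3 + ½·4·3² = -117 m; v ends -33 m/s.
8–10 s: v starts -33 m/s; Δx = -33·2 + ½·10·2² = -46 m; v ends -13 m/s.
10–12 s: v starts -13 m/s; Δx = -13·2 + ½·2·2² = -22 m; v ends -9 m/s.
x(12) = 2 + Σ Δx = -308 m.

-308 m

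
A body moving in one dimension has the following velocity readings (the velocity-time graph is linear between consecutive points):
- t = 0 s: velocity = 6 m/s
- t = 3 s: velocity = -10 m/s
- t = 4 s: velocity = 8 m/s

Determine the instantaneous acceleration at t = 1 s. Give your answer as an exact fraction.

-16/3 m/s²

Acceleration is the slope of the v-t graph on 0–3 s: (-10 − 6)/(3 − 0) = -16/3 m/s².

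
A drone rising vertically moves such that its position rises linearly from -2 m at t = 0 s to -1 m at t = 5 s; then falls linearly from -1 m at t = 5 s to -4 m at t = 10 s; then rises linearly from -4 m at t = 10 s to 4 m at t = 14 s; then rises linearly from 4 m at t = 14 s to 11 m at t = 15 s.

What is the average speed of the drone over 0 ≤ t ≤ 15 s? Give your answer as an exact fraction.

Average speed = (total path length)/(elapsed time); on a piecewise-linear x-t graph the path length is Σ|Δx|.
0–5 s: |Δx| = |-1 − -2| = 1 m
5–10 s: |Δx| = |-4 − -1| = 3 m
10–14 s: |Δx| = |4 − -4| = 8 m
14–15 s: |Δx| = |11 − 4| = 7 m
Total path = 19 m; average speed = 19/15 = 19/15 m/s.

19/15 m/s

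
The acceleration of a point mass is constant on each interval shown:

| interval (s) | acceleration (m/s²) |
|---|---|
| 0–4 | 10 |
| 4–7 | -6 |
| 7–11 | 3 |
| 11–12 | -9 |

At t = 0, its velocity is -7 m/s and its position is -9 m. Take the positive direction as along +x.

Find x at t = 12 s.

221.5 m

On each constant-a segment, Δv = aΔt and Δx = v₀Δt + ½aΔt²; chain segment to segment.
0–4 s: v starts -7 m/s; Δx = -7·4 + ½·10·4² = 52 m; v ends 33 m/s.
4–7 s: v starts 33 m/s; Δx = 33·3 + ½·-6·3² = 72 m; v ends 15 m/s.
7–11 s: v starts 15 m/s; Δx = 15·4 + ½·3·4² = 84 m; v ends 27 m/s.
11–12 s: v starts 27 m/s; Δx = 27·1 + ½·-9·1² = 22.5 m; v ends 18 m/s.
x(12) = -9 + Σ Δx = 221.5 m.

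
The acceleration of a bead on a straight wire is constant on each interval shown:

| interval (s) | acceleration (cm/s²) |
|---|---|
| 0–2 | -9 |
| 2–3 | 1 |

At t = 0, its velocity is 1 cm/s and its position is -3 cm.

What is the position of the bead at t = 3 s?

-35.5 cm

On each constant-a segment, Δv = aΔt and Δx = v₀Δt + ½aΔt²; chain segment to segment.
0–2 s: v starts 1 cm/s; Δx = 1·2 + ½·-9·2² = -16 cm; v ends -17 cm/s.
2–3 s: v starts -17 cm/s; Δx = -17·1 + ½·1·1² = -16.5 cm; v ends -16 cm/s.
x(3) = -3 + Σ Δx = -35.5 cm.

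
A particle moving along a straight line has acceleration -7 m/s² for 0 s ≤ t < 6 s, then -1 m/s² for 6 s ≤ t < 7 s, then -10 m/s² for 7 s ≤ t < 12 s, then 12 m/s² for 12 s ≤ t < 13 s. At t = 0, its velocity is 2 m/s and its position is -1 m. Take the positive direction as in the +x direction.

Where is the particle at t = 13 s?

-570.5 m

On each constant-a segment, Δv = aΔt and Δx = v₀Δt + ½aΔt²; chain segment to segment.
0–6 s: v starts 2 m/s; Δx = 2·6 + ½·-7·6² = -114 m; v ends -40 m/s.
6–7 s: v starts -40 m/s; Δx = -40·1 + ½·-1·1² = -40.5 m; v ends -41 m/s.
7–12 s: v starts -41 m/s; Δx = -41·5 + ½·-10·5² = -330 m; v ends -91 m/s.
12–13 s: v starts -91 m/s; Δx = -91·1 + ½·12·1² = -85 m; v ends -79 m/s.
x(13) = -1 + Σ Δx = -570.5 m.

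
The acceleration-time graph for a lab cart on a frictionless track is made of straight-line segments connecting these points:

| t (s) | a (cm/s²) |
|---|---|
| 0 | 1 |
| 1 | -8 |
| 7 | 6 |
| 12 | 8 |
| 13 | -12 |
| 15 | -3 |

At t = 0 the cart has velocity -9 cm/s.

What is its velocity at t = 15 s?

-0.5 cm/s

Δv equals the area under the a-t graph; then v = v₀ + Δv.
0–1 s: ½(1 + -8)(1) = -3.5 cm/s
1–7 s: ½(-8 + 6)(6) = -6 cm/s
7–12 s: ½(6 + 8)(5) = 35 cm/s
12–13 s: ½(8 + -12)(1) = -2 cm/s
13–15 s: ½(-12 + -3)(2) = -15 cm/s
Δv = 8.5 cm/s, so v(15) = -9 + (8.5) = -0.5 cm/s.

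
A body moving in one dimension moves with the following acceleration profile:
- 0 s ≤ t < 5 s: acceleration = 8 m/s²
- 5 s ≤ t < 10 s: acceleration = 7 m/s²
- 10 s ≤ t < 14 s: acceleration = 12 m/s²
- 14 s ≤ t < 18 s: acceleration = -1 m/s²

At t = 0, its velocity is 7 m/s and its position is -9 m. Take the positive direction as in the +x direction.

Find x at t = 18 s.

1384.5 m

On each constant-a segment, Δv = aΔt and Δx = v₀Δt + ½aΔt²; chain segment to segment.
0–5 s: v starts 7 m/s; Δx = 7·5 + ½·8·5² = 135 m; v ends 47 m/s.
5–10 s: v starts 47 m/s; Δx = 47·5 + ½·7·5² = 322.5 m; v ends 82 m/s.
10–14 s: v starts 82 m/s; Δx = 82·4 + ½·12·4² = 424 m; v ends 130 m/s.
14–18 s: v starts 130 m/s; Δx = 130·4 + ½·-1·4² = 512 m; v ends 126 m/s.
x(18) = -9 + Σ Δx = 1384.5 m.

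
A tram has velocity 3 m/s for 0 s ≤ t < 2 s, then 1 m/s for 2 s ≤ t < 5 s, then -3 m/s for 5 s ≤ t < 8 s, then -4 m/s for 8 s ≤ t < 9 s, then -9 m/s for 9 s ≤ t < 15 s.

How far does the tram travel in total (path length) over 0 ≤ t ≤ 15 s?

Distance (not displacement) is the total path length: add the absolute areas under v-t.
0–2 s: |3| × 2 = 6 m
2–5 s: |1| × 3 = 3 m
5–8 s: |-3| × 3 = 9 m
8–9 s: |-4| × 1 = 4 m
9–15 s: |-9| × 6 = 54 m
Total distance = 76 m

76 m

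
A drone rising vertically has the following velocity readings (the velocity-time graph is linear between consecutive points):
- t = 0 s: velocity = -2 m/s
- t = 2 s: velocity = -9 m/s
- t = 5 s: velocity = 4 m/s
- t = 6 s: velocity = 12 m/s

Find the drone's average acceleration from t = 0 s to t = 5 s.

Average acceleration = Δv/Δt = (4 − -2)/(5 − 0) = 1.2 m/s².

1.2 m/s²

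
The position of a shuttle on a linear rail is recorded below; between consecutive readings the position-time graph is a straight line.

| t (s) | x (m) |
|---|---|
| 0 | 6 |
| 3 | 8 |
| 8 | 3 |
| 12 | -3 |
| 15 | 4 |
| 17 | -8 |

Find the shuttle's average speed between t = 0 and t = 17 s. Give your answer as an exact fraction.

Average speed = (total path length)/(elapsed time); on a piecewise-linear x-t graph the path length is Σ|Δx|.
0–3 s: |Δx| = |8 − 6| = 2 m
3–8 s: |Δx| = |3 − 8| = 5 m
8–12 s: |Δx| = |-3 − 3| = 6 m
12–15 s: |Δx| = |4 − -3| = 7 m
15–17 s: |Δx| = |-8 − 4| = 12 m
Total path = 32 m; average speed = 32/17 = 32/17 m/s.

32/17 m/s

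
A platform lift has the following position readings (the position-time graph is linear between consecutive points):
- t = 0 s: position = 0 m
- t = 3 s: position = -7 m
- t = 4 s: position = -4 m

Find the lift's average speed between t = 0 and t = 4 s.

Average speed = (total path length)/(elapsed time); on a piecewise-linear x-t graph the path length is Σ|Δx|.
0–3 s: |Δx| = |-7 − 0| = 7 m
3–4 s: |Δx| = |-4 − -7| = 3 m
Total path = 10 m; average speed = 10/4 = 2.5 m/s.

2.5 m/s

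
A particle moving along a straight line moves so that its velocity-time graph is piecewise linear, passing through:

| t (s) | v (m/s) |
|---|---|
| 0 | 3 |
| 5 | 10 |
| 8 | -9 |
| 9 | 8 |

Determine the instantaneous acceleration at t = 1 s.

1.4 m/s²

Acceleration is the slope of the v-t graph on 0–5 s: (10 − 3)/(5 − 0) = 1.4 m/s².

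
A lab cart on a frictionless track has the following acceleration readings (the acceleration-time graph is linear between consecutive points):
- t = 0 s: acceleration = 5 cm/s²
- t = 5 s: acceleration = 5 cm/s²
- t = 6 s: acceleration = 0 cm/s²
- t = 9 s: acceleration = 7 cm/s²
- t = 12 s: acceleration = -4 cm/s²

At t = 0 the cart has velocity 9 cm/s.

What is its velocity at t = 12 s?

51.5 cm/s

Δv equals the area under the a-t graph; then v = v₀ + Δv.
0–5 s: 5 × 5 = 25 cm/s
5–6 s: ½(5 + 0)(1) = 2.5 cm/s
6–9 s: ½(0 + 7)(3) = 10.5 cm/s
9–12 s: ½(7 + -4)(3) = 4.5 cm/s
Δv = 42.5 cm/s, so v(12) = 9 + (42.5) = 51.5 cm/s.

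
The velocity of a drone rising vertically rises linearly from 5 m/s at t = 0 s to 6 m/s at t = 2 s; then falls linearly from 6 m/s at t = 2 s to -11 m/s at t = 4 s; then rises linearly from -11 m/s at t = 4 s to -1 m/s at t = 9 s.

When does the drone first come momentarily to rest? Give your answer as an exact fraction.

v changes sign on 2–4 s (from 6 to -11); the graph is linear there, so v = 0 at t = 2 + (-6)·(4 − 2)/(-11 − 6) = 46/17 s.

t = 46/17 s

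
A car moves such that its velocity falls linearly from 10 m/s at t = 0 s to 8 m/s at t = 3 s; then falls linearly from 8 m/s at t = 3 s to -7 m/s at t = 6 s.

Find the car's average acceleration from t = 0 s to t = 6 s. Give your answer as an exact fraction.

Average acceleration = Δv/Δt = (-7 − 10)/(6 − 0) = -17/6 m/s².

-17/6 m/s²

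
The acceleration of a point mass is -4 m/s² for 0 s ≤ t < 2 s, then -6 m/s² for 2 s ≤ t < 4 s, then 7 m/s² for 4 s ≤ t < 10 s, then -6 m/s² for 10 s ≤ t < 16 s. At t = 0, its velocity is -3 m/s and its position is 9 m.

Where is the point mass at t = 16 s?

-45 m

On each constant-a segment, Δv = aΔt and Δx = v₀Δt + ½aΔt²; chain segment to segment.
0–2 s: v starts -3 m/s; Δx = -3·2 + ½·-4·2² = -14 m; v ends -11 m/s.
2–4 s: v starts -11 m/s; Δx = -11·2 + ½·-6·2² = -34 m; v ends -23 m/s.
4–10 s: v starts -23 m/s; Δx = -23·6 + ½·7·6² = -12 m; v ends 19 m/s.
10–16 s: v starts 19 m/s; Δx = 19·6 + ½·-6·6² = 6 m; v ends -17 m/s.
x(16) = 9 + Σ Δx = -45 m.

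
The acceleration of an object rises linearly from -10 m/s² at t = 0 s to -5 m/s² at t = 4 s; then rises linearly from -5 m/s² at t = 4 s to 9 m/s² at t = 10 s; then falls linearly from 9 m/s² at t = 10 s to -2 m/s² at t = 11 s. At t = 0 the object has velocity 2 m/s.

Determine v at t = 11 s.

Δv equals the area under the a-t graph; then v = v₀ + Δv.
0–4 s: ½(-10 + -5)(4) = -30 m/s
4–10 s: ½(-5 + 9)(6) = 12 m/s
10–11 s: ½(9 + -2)(1) = 3.5 m/s
Δv = -14.5 m/s, so v(11) = 2 + (-14.5) = -12.5 m/s.

-12.5 m/s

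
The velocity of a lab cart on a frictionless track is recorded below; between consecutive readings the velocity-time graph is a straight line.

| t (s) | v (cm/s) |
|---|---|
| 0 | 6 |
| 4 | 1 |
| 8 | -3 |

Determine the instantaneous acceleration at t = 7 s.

-1 cm/s²

Acceleration is the slope of the v-t graph on 4–8 s: (-3 − 1)/(8 − 4) = -1 cm/s².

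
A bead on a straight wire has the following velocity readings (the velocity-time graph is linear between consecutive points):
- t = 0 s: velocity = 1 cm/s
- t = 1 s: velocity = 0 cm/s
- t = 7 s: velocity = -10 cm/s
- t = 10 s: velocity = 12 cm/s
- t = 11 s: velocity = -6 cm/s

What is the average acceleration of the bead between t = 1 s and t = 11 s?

-0.6 cm/s²

Average acceleration = Δv/Δt = (-6 − 0)/(11 − 1) = -0.6 cm/s².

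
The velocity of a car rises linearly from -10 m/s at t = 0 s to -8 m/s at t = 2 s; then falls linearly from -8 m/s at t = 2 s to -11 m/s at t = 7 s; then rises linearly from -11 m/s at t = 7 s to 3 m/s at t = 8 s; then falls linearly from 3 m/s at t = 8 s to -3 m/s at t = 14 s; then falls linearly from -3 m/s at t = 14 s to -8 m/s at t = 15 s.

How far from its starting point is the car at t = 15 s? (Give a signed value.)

Net displacement equals the area under the velocity-time graph (areas below the axis count negative).
0–2 s: ½(-10 + -8)(2) = -18 m
2–7 s: ½(-8 + -11)(5) = -47.5 m
7–8 s: ½(-11 + 3)(1) = -4 m
8–14 s: ½(3 + -3)(6) = 0 m
14–15 s: ½(-3 + -8)(1) = -5.5 m
Net displacement = -75 m

-75 m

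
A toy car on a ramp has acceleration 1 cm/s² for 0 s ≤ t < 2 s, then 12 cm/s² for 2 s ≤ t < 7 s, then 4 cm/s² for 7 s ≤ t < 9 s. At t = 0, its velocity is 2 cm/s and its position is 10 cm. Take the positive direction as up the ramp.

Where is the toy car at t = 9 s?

On each constant-a segment, Δv = aΔt and Δx = v₀Δt + ½aΔt²; chain segment to segment.
0–2 s: v starts 2 cm/s; Δx = 2·2 + ½·1·2² = 6 cm; v ends 4 cm/s.
2–7 s: v starts 4 cm/s; Δx = 4·5 + ½·12·5² = 170 cm; v ends 64 cm/s.
7–9 s: v starts 64 cm/s; Δx = 64·2 + ½·4·2² = 136 cm; v ends 72 cm/s.
x(9) = 10 + Σ Δx = 322 cm.

322 cm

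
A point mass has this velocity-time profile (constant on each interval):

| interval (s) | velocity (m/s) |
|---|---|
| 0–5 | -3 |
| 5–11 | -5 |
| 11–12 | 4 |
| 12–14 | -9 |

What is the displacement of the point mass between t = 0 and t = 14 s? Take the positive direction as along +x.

-59 m

Displacement is the signed area under the v-t curve.
0–5 s: -3 × 5 = -15 m
5–11 s: -5 × 6 = -30 m
11–12 s: 4 × 1 = 4 m
12–14 s: -9 × 2 = -18 m
Net displacement = -59 m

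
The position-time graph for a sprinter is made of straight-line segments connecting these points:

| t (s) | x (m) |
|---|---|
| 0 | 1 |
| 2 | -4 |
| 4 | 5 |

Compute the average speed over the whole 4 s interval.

3.5 m/s

Average speed = (total path length)/(elapsed time); on a piecewise-linear x-t graph the path length is Σ|Δx|.
0–2 s: |Δx| = |-4 − 1| = 5 m
2–4 s: |Δx| = |5 − -4| = 9 m
Total path = 14 m; average speed = 14/4 = 3.5 m/s.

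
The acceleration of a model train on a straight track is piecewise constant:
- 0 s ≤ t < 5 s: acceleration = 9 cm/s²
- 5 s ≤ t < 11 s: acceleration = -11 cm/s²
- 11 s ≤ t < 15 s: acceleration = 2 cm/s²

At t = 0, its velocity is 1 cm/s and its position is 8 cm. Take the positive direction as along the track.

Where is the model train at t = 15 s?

139.5 cm

On each constant-a segment, Δv = aΔt and Δx = v₀Δt + ½aΔt²; chain segment to segment.
0–5 s: v starts 1 cm/s; Δx = 1·5 + ½·9·5² = 117.5 cm; v ends 46 cm/s.
5–11 s: v starts 46 cm/s; Δx = 46·6 + ½·-11·6² = 78 cm; v ends -20 cm/s.
11–15 s: v starts -20 cm/s; Δx = -20·4 + ½·2·4² = -64 cm; v ends -12 cm/s.
x(15) = 8 + Σ Δx = 139.5 cm.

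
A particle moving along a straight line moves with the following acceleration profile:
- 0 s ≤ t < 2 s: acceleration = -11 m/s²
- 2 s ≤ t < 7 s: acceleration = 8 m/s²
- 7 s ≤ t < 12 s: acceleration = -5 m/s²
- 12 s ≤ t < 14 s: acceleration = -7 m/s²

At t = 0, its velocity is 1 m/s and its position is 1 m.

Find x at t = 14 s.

-17.5 m

On each constant-a segment, Δv = aΔt and Δx = v₀Δt + ½aΔt²; chain segment to segment.
0–2 s: v starts 1 m/s; Δx = 1·2 + ½·-11·2² = -20 m; v ends -21 m/s.
2–7 s: v starts -21 m/s; Δx = -21·5 + ½·8·5² = -5 m; v ends 19 m/s.
7–12 s: v starts 19 m/s; Δx = 19·5 + ½·-5·5² = 32.5 m; v ends -6 m/s.
12–14 s: v starts -6 m/s; Δx = -6·2 + ½·-7·2² = -26 m; v ends -20 m/s.
x(14) = 1 + Σ Δx = -17.5 m.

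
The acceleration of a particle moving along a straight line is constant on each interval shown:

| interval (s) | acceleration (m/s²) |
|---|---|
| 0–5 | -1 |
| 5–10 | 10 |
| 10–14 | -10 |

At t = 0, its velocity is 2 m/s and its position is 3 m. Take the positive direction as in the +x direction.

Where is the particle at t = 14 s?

On each constant-a segment, Δv = aΔt and Δx = v₀Δt + ½aΔt²; chain segment to segment.
0–5 s: v starts 2 m/s; Δx = 2·5 + ½·-1·5² = -2.5 m; v ends -3 m/s.
5–10 s: v starts -3 m/s; Δx = -3·5 + ½·10·5² = 110 m; v ends 47 m/s.
10–14 s: v starts 47 m/s; Δx = 47·4 + ½·-10·4² = 108 m; v ends 7 m/s.
x(14) = 3 + Σ Δx = 218.5 m.

218.5 m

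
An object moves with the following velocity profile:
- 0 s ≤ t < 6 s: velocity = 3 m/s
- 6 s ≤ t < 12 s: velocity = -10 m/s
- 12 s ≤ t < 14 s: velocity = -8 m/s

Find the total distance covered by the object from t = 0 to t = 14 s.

94 m

Distance (not displacement) is the total path length: add the absolute areas under v-t.
0–6 s: |3| × 6 = 18 m
6–12 s: |-10| × 6 = 60 m
12–14 s: |-8| × 2 = 16 m
Total distance = 94 m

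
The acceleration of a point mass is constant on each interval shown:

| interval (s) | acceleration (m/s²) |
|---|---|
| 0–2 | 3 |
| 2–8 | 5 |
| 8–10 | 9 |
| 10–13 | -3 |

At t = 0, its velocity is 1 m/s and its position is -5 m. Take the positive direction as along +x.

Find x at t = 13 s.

On each constant-a segment, Δv = aΔt and Δx = v₀Δt + ½aΔt²; chain segment to segment.
0–2 s: v starts 1 m/s; Δx = 1·2 + ½·3·2² = 8 m; v ends 7 m/s.
2–8 s: v starts 7 m/s; Δx = 7·6 + ½·5·6² = 132 m; v ends 37 m/s.
8–10 s: v starts 37 m/s; Δx = 37·2 + ½·9·2² = 92 m; v ends 55 m/s.
10–13 s: v starts 55 m/s; Δx = 55·3 + ½·-3·3² = 151.5 m; v ends 46 m/s.
x(13) = -5 + Σ Δx = 378.5 m.

378.5 m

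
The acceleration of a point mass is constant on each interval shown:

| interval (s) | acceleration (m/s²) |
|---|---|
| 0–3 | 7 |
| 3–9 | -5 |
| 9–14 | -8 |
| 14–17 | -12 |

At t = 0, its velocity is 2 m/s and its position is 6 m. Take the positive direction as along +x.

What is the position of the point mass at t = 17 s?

On each constant-a segment, Δv = aΔt and Δx = v₀Δt + ½aΔt²; chain segment to segment.
0–3 s: v starts 2 m/s; Δx = 2·3 + ½·7·3² = 37.5 m; v ends 23 m/s.
3–9 s: v starts 23 m/s; Δx = 23·6 + ½·-5·6² = 48 m; v ends -7 m/s.
9–14 s: v starts -7 m/s; Δx = -7·5 + ½·-8·5² = -135 m; v ends -47 m/s.
14–17 s: v starts -47 m/s; Δx = -47·3 + ½·-12·3² = -195 m; v ends -83 m/s.
x(17) = 6 + Σ Δx = -238.5 m.

-238.5 m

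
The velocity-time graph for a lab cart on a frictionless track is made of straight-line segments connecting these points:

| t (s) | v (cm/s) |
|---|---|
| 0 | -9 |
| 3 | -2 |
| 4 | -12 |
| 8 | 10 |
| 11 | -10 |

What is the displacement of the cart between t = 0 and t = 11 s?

-27.5 cm

Net displacement equals the area under the velocity-time graph (areas below the axis count negative).
0–3 s: ½(-9 + -2)(3) = -16.5 cm
3–4 s: ½(-2 + -12)(1) = -7 cm
4–8 s: ½(-12 + 10)(4) = -4 cm
8–11 s: ½(10 + -10)(3) = 0 cm
Net displacement = -27.5 cm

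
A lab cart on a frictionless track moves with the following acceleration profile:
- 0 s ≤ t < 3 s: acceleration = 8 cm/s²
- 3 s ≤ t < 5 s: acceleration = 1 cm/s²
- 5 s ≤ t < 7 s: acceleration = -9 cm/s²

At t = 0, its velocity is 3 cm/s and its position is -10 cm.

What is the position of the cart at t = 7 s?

131 cm

On each constant-a segment, Δv = aΔt and Δx = v₀Δt + ½aΔt²; chain segment to segment.
0–3 s: v starts 3 cm/s; Δx = 3·3 + ½·8·3² = 45 cm; v ends 27 cm/s.
3–5 s: v starts 27 cm/s; Δx = 27·2 + ½·1·2² = 56 cm; v ends 29 cm/s.
5–7 s: v starts 29 cm/s; Δx = 29·2 + ½·-9·2² = 40 cm; v ends 11 cm/s.
x(7) = -10 + Σ Δx = 131 cm.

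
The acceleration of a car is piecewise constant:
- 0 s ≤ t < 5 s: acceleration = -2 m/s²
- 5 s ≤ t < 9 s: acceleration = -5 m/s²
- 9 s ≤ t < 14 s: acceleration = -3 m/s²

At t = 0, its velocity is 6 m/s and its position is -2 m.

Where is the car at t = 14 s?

On each constant-a segment, Δv = aΔt and Δx = v₀Δt + ½aΔt²; chain segment to segment.
0–5 s: v starts 6 m/s; Δx = 6·5 + ½·-2·5² = 5 m; v ends -4 m/s.
5–9 s: v starts -4 m/s; Δx = -4·4 + ½·-5·4² = -56 m; v ends -24 m/s.
9–14 s: v starts -24 m/s; Δx = -24·5 + ½·-3·5² = -157.5 m; v ends -39 m/s.
x(14) = -2 + Σ Δx = -210.5 m.

-210.5 m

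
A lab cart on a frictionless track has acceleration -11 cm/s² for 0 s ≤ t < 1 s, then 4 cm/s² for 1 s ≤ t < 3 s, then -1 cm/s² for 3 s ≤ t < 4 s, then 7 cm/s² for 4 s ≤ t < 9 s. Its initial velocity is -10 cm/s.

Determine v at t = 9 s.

21 cm/s

Δv equals the area under the a-t graph; then v = v₀ + Δv.
0–1 s: -11 × 1 = -11 cm/s
1–3 s: 4 × 2 = 8 cm/s
3–4 s: -1 × 1 = -1 cm/s
4–9 s: 7 × 5 = 35 cm/s
Δv = 31 cm/s, so v(9) = -10 + (31) = 21 cm/s.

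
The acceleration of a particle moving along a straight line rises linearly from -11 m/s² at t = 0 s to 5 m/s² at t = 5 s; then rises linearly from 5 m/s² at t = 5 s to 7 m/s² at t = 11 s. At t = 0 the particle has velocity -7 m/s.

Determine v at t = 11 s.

14 m/s

Δv equals the area under the a-t graph; then v = v₀ + Δv.
0–5 s: ½(-11 + 5)(5) = -15 m/s
5–11 s: ½(5 + 7)(6) = 36 m/s
Δv = 21 m/s, so v(11) = -7 + (21) = 14 m/s.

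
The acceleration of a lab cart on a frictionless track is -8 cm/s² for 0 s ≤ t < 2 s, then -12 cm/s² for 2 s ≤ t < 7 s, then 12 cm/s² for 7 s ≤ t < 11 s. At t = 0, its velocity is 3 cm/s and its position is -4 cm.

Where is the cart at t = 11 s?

On each constant-a segment, Δv = aΔt and Δx = v₀Δt + ½aΔt²; chain segment to segment.
0–2 s: v starts 3 cm/s; Δx = 3·2 + ½·-8·2² = -10 cm; v ends -13 cm/s.
2–7 s: v starts -13 cm/s; Δx = -13·5 + ½·-12·5² = -215 cm; v ends -73 cm/s.
7–11 s: v starts -73 cm/s; Δx = -73·4 + ½·12·4² = -196 cm; v ends -25 cm/s.
x(11) = -4 + Σ Δx = -425 cm.

-425 cm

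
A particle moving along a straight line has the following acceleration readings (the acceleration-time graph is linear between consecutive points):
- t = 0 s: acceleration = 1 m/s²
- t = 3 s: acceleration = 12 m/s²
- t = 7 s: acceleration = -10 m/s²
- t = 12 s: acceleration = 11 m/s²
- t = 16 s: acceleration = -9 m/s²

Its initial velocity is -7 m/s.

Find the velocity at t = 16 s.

Δv equals the area under the a-t graph; then v = v₀ + Δv.
0–3 s: ½(1 + 12)(3) = 19.5 m/s
3–7 s: ½(12 + -10)(4) = 4 m/s
7–12 s: ½(-10 + 11)(5) = 2.5 m/s
12–16 s: ½(11 + -9)(4) = 4 m/s
Δv = 30 m/s, so v(16) = -7 + (30) = 23 m/s.

23 m/s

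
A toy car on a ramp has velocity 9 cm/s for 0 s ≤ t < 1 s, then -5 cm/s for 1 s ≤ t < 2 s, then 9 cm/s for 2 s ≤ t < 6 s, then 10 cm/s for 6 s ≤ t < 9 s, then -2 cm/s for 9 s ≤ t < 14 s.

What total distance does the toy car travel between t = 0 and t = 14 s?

90 cm

Distance (not displacement) is the total path length: add the absolute areas under v-t.
0–1 s: |9| × 1 = 9 cm
1–2 s: |-5| × 1 = 5 cm
2–6 s: |9| × 4 = 36 cm
6–9 s: |10| × 3 = 30 cm
9–14 s: |-2| × 5 = 10 cm
Total distance = 90 cm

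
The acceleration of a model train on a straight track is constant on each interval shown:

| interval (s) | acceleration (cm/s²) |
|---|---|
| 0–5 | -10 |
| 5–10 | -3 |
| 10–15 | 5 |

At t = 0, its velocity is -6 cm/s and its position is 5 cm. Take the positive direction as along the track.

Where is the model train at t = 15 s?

On each constant-a segment, Δv = aΔt and Δx = v₀Δt + ½aΔt²; chain segment to segment.
0–5 s: v starts -6 cm/s; Δx = -6·5 + ½·-10·5² = -155 cm; v ends -56 cm/s.
5–10 s: v starts -56 cm/s; Δx = -56·5 + ½·-3·5² = -317.5 cm; v ends -71 cm/s.
10–15 s: v starts -71 cm/s; Δx = -71·5 + ½·5·5² = -292.5 cm; v ends -46 cm/s.
x(15) = 5 + Σ Δx = -760 cm.

-760 cm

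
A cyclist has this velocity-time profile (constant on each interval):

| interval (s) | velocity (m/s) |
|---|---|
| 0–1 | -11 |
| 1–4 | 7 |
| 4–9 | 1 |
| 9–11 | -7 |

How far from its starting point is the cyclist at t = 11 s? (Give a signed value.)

Net displacement equals the area under the velocity-time graph (areas below the axis count negative).
0–1 s: -11 × 1 = -11 m
1–4 s: 7 × 3 = 21 m
4–9 s: 1 × 5 = 5 m
9–11 s: -7 × 2 = -14 m
Net displacement = 1 m

1 m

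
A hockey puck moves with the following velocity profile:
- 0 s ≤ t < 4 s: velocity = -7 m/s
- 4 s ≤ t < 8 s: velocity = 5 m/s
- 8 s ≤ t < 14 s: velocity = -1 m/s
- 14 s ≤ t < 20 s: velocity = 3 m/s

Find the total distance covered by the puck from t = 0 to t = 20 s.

72 m

Distance (not displacement) is the total path length: add the absolute areas under v-t.
0–4 s: |-7| × 4 = 28 m
4–8 s: |5| × 4 = 20 m
8–14 s: |-1| × 6 = 6 m
14–20 s: |3| × 6 = 18 m
Total distance = 72 m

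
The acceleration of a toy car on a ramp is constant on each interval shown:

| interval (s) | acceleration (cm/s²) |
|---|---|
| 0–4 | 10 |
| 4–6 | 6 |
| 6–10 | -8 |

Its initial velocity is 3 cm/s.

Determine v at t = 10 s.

23 cm/s

Δv equals the area under the a-t graph; then v = v₀ + Δv.
0–4 s: 10 × 4 = 40 cm/s
4–6 s: 6 × 2 = 12 cm/s
6–10 s: -8 × 4 = -32 cm/s
Δv = 20 cm/s, so v(10) = 3 + (20) = 23 cm/s.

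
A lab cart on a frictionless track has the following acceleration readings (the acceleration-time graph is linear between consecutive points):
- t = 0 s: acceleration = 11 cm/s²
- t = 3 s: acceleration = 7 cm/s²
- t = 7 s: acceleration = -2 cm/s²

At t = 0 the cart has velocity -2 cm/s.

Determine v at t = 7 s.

35 cm/s

Δv equals the area under the a-t graph; then v = v₀ + Δv.
0–3 s: ½(11 + 7)(3) = 27 cm/s
3–7 s: ½(7 + -2)(4) = 10 cm/s
Δv = 37 cm/s, so v(7) = -2 + (37) = 35 cm/s.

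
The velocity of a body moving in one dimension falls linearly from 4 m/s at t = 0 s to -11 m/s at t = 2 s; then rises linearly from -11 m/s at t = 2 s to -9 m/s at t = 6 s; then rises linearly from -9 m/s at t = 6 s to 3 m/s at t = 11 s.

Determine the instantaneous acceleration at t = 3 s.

0.5 m/s²

Acceleration is the slope of the v-t graph on 2–6 s: (-9 − -11)/(6 − 2) = 0.5 m/s².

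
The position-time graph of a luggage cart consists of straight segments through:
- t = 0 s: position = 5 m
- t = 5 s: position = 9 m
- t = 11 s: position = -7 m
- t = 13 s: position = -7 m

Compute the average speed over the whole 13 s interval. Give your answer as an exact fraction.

Average speed = (total path length)/(elapsed time); on a piecewise-linear x-t graph the path length is Σ|Δx|.
0–5 s: |Δx| = |9 − 5| = 4 m
5–11 s: |Δx| = |-7 − 9| = 16 m
11–13 s: |Δx| = |-7 − -7| = 0 m
Total path = 20 m; average speed = 20/13 = 20/13 m/s.

20/13 m/s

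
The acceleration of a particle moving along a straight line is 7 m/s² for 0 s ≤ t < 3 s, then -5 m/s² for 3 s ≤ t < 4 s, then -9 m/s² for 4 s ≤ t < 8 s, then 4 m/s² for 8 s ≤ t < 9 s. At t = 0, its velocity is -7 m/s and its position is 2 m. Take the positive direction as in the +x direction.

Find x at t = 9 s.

On each constant-a segment, Δv = aΔt and Δx = v₀Δt + ½aΔt²; chain segment to segment.
0–3 s: v starts -7 m/s; Δx = -7·3 + ½·7·3² = 10.5 m; v ends 14 m/s.
3–4 s: v starts 14 m/s; Δx = 14·1 + ½·-5·1² = 11.5 m; v ends 9 m/s.
4–8 s: v starts 9 m/s; Δx = 9·4 + ½·-9·4² = -36 m; v ends -27 m/s.
8–9 s: v starts -27 m/s; Δx = -27·1 + ½·4·1² = -25 m; v ends -23 m/s.
x(9) = 2 + Σ Δx = -37 m.

-37 m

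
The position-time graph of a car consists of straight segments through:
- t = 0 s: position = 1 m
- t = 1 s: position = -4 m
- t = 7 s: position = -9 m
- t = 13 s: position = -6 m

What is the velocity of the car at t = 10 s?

0.5 m/s

Velocity is the slope of the x-t graph on 7–13 s: (-6 − -9)/(13 − 7) = 0.5 m/s.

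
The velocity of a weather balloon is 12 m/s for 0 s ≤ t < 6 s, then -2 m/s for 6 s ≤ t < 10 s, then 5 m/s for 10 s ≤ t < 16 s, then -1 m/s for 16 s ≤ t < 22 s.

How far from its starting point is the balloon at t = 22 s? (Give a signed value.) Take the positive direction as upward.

Displacement is the signed area under the v-t curve.
0–6 s: 12 × 6 = 72 m
6–10 s: -2 × 4 = -8 m
10–16 s: 5 × 6 = 30 m
16–22 s: -1 × 6 = -6 m
Net displacement = 88 m

88 m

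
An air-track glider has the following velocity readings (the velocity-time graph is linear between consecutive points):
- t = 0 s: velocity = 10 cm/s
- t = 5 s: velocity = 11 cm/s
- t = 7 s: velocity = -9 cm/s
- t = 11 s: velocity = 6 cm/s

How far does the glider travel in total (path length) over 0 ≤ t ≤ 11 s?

78.2 cm

Distance (not displacement) is the total path length: add the absolute areas under v-t.
0–5 s: |½(10 + 11)(5)| = 52.5 cm
5–7 s: v = 0 at t = 6.1 s; triangle areas 6.05 + 4.05 = 10.1 cm
7–11 s: v = 0 at t = 9.4 s; triangle areas 10.8 + 4.8 = 15.6 cm
Total distance = 78.2 cm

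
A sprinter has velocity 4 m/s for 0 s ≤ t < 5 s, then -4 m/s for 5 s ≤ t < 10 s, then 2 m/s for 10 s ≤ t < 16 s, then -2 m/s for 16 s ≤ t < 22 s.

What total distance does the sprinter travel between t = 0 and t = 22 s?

64 m

Total distance travelled is ∫|v| dt — sum the magnitudes of each area piece.
0–5 s: |4| × 5 = 20 m
5–10 s: |-4| × 5 = 20 m
10–16 s: |2| × 6 = 12 m
16–22 s: |-2| × 6 = 12 m
Total distance = 64 m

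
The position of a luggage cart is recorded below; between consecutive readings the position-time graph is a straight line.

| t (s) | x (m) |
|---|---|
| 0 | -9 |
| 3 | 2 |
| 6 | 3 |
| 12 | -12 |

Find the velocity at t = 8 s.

Velocity is the slope of the x-t graph on 6–12 s: (-12 − 3)/(12 − 6) = -2.5 m/s.

-2.5 m/s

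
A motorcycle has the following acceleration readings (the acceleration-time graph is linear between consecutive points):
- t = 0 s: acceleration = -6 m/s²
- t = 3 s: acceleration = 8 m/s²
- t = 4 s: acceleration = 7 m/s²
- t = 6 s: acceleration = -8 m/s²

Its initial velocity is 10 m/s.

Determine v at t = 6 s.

19.5 m/s

Δv equals the area under the a-t graph; then v = v₀ + Δv.
0–3 s: ½(-6 + 8)(3) = 3 m/s
3–4 s: ½(8 + 7)(1) = 7.5 m/s
4–6 s: ½(7 + -8)(2) = -1 m/s
Δv = 9.5 m/s, so v(6) = 10 + (9.5) = 19.5 m/s.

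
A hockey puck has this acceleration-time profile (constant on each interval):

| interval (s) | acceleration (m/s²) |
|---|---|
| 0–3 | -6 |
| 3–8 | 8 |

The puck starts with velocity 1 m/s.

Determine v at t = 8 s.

23 m/s

Δv equals the area under the a-t graph; then v = v₀ + Δv.
0–3 s: -6 × 3 = -18 m/s
3–8 s: 8 × 5 = 40 m/s
Δv = 22 m/s, so v(8) = 1 + (22) = 23 m/s.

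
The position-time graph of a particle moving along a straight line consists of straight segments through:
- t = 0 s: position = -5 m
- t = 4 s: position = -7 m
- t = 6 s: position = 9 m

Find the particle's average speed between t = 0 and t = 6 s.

3 m/s

Average speed = (total path length)/(elapsed time); on a piecewise-linear x-t graph the path length is Σ|Δx|.
0–4 s: |Δx| = |-7 − -5| = 2 m
4–6 s: |Δx| = |9 − -7| = 16 m
Total path = 18 m; average speed = 18/6 = 3 m/s.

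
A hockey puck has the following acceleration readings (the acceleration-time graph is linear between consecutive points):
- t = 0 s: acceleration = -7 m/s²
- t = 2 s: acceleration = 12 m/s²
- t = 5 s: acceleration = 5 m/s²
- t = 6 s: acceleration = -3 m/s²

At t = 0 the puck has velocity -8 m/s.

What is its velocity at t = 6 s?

Δv equals the area under the a-t graph; then v = v₀ + Δv.
0–2 s: ½(-7 + 12)(2) = 5 m/s
2–5 s: ½(12 + 5)(3) = 25.5 m/s
5–6 s: ½(5 + -3)(1) = 1 m/s
Δv = 31.5 m/s, so v(6) = -8 + (31.5) = 23.5 m/s.

23.5 m/s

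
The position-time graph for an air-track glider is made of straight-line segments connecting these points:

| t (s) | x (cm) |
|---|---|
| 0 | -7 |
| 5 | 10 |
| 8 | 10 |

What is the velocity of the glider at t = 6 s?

0 cm/s

Velocity is the slope of the x-t graph on 5–8 s: (10 − 10)/(8 − 5) = 0 cm/s.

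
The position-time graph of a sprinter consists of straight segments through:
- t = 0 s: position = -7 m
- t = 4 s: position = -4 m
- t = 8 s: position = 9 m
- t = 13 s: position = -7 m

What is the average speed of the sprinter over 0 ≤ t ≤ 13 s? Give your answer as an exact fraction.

32/13 m/s

Average speed = (total path length)/(elapsed time); on a piecewise-linear x-t graph the path length is Σ|Δx|.
0–4 s: |Δx| = |-4 − -7| = 3 m
4–8 s: |Δx| = |9 − -4| = 13 m
8–13 s: |Δx| = |-7 − 9| = 16 m
Total path = 32 m; average speed = 32/13 = 32/13 m/s.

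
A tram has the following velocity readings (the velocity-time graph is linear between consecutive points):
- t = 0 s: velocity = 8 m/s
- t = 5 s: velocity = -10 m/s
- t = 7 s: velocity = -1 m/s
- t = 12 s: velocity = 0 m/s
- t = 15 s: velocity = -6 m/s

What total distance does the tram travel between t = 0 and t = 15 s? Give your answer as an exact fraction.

Total distance travelled is ∫|v| dt — sum the magnitudes of each area piece.
0–5 s: v = 0 at t = 20/9 s; triangle areas 80/9 + 125/9 = 205/9 m
5–7 s: |½(-10 + -1)(2)| = 11 m
7–12 s: |½(-1 + 0)(5)| = 2.5 m
12–15 s: |½(0 + -6)(3)| = 9 m
Total distance = 815/18 m

815/18 m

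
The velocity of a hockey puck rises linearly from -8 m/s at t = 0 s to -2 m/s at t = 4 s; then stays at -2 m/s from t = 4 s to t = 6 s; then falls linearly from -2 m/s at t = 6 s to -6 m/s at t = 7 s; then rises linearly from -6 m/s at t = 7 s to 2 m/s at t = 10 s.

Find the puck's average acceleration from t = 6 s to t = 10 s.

1 m/s²

Average acceleration = Δv/Δt = (2 − -2)/(10 − 6) = 1 m/s².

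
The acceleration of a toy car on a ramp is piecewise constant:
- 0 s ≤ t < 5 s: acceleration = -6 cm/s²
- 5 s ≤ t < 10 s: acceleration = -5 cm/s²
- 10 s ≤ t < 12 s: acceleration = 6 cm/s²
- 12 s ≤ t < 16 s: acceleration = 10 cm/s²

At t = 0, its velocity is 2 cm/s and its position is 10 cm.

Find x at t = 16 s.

On each constant-a segment, Δv = aΔt and Δx = v₀Δt + ½aΔt²; chain segment to segment.
0–5 s: v starts 2 cm/s; Δx = 2·5 + ½·-6·5² = -65 cm; v ends -28 cm/s.
5–10 s: v starts -28 cm/s; Δx = -28·5 + ½·-5·5² = -202.5 cm; v ends -53 cm/s.
10–12 s: v starts -53 cm/s; Δx = -53·2 + ½·6·2² = -94 cm; v ends -41 cm/s.
12–16 s: v starts -41 cm/s; Δx = -41·4 + ½·10·4² = -84 cm; v ends -1 cm/s.
x(16) = 10 + Σ Δx = -435.5 cm.

-435.5 cm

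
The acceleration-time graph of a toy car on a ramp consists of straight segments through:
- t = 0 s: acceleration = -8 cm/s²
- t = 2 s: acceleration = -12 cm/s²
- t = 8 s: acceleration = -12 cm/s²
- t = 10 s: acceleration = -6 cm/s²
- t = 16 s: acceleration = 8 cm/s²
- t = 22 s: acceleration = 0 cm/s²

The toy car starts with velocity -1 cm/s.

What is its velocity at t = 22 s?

-81 cm/s

Δv equals the area under the a-t graph; then v = v₀ + Δv.
0–2 s: ½(-8 + -12)(2) = -20 cm/s
2–8 s: -12 × 6 = -72 cm/s
8–10 s: ½(-12 + -6)(2) = -18 cm/s
10–16 s: ½(-6 + 8)(6) = 6 cm/s
16–22 s: ½(8 + 0)(6) = 24 cm/s
Δv = -80 cm/s, so v(22) = -1 + (-80) = -81 cm/s.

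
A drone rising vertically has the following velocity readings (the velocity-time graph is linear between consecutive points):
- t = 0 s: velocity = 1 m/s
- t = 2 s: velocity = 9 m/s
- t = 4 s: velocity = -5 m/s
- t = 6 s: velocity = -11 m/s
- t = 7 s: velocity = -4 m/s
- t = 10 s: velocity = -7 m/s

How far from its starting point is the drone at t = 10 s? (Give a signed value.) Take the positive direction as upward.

Net displacement equals the area under the velocity-time graph (areas below the axis count negative).
0–2 s: ½(1 + 9)(2) = 10 m
2–4 s: ½(9 + -5)(2) = 4 m
4–6 s: ½(-5 + -11)(2) = -16 m
6–7 s: ½(-11 + -4)(1) = -7.5 m
7–10 s: ½(-4 + -7)(3) = -16.5 m
Net displacement = -26 m

-26 m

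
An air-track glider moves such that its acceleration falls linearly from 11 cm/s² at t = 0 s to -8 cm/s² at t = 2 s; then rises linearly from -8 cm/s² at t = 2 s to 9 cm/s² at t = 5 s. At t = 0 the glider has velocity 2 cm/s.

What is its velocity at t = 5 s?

6.5 cm/s

Δv equals the area under the a-t graph; then v = v₀ + Δv.
0–2 s: ½(11 + -8)(2) = 3 cm/s
2–5 s: ½(-8 + 9)(3) = 1.5 cm/s
Δv = 4.5 cm/s, so v(5) = 2 + (4.5) = 6.5 cm/s.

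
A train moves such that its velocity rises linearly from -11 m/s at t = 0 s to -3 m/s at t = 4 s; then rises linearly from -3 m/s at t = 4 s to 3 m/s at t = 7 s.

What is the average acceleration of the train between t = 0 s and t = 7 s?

Average acceleration = Δv/Δt = (3 − -11)/(7 − 0) = 2 m/s².

2 m/s²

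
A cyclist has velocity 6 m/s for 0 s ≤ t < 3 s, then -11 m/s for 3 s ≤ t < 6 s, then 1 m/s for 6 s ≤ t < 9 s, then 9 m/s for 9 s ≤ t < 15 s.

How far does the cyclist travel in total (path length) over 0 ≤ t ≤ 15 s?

Total distance travelled is ∫|v| dt — sum the magnitudes of each area piece.
0–3 s: |6| × 3 = 18 m
3–6 s: |-11| × 3 = 33 m
6–9 s: |1| × 3 = 3 m
9–15 s: |9| × 6 = 54 m
Total distance = 108 m

108 m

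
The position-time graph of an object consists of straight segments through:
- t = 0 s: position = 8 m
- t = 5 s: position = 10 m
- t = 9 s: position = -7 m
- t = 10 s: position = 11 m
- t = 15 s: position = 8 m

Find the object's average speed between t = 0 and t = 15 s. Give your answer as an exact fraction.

8/3 m/s

Average speed = (total path length)/(elapsed time); on a piecewise-linear x-t graph the path length is Σ|Δx|.
0–5 s: |Δx| = |10 − 8| = 2 m
5–9 s: |Δx| = |-7 − 10| = 17 m
9–10 s: |Δx| = |11 − -7| = 18 m
10–15 s: |Δx| = |8 − 11| = 3 m
Total path = 40 m; average speed = 40/15 = 8/3 m/s.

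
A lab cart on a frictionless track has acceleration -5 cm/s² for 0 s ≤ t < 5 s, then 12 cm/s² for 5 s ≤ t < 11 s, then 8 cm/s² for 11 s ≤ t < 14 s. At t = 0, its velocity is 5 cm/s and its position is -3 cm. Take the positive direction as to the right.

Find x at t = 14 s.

On each constant-a segment, Δv = aΔt and Δx = v₀Δt + ½aΔt²; chain segment to segment.
0–5 s: v starts 5 cm/s; Δx = 5·5 + ½·-5·5² = -37.5 cm; v ends -20 cm/s.
5–11 s: v starts -20 cm/s; Δx = -20·6 + ½·12·6² = 96 cm; v ends 52 cm/s.
11–14 s: v starts 52 cm/s; Δx = 52·3 + ½·8·3² = 192 cm; v ends 76 cm/s.
x(14) = -3 + Σ Δx = 247.5 cm.

247.5 cm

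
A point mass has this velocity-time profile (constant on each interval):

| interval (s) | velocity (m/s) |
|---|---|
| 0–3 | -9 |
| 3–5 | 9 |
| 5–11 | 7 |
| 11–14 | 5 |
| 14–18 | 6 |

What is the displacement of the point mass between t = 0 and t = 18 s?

Net displacement equals the area under the velocity-time graph (areas below the axis count negative).
0–3 s: -9 × 3 = -27 m
3–5 s: 9 × 2 = 18 m
5–11 s: 7 × 6 = 42 m
11–14 s: 5 × 3 = 15 m
14–18 s: 6 × 4 = 24 m
Net displacement = 72 m

72 m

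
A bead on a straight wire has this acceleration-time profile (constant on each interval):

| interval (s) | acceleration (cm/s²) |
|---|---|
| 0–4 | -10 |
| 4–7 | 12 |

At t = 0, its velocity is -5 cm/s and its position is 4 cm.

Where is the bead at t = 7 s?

-177 cm

On each constant-a segment, Δv = aΔt and Δx = v₀Δt + ½aΔt²; chain segment to segment.
0–4 s: v starts -5 cm/s; Δx = -5·4 + ½·-10·4² = -100 cm; v ends -45 cm/s.
4–7 s: v starts -45 cm/s; Δx = -45·3 + ½·12·3² = -81 cm; v ends -9 cm/s.
x(7) = 4 + Σ Δx = -177 cm.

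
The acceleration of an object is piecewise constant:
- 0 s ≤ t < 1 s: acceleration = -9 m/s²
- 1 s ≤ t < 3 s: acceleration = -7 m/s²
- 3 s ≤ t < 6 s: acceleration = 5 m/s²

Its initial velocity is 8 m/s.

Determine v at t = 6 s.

Δv equals the area under the a-t graph; then v = v₀ + Δv.
0–1 s: -9 × 1 = -9 m/s
1–3 s: -7 × 2 = -14 m/s
3–6 s: 5 × 3 = 15 m/s
Δv = -8 m/s, so v(6) = 8 + (-8) = 0 m/s.

0 m/s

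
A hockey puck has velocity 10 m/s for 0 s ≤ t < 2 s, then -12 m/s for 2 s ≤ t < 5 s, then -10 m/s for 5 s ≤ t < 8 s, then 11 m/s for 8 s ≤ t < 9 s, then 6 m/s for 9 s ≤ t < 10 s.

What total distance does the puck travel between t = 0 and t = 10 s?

Total distance travelled is ∫|v| dt — sum the magnitudes of each area piece.
0–2 s: |10| × 2 = 20 m
2–5 s: |-12| × 3 = 36 m
5–8 s: |-10| × 3 = 30 m
8–9 s: |11| × 1 = 11 m
9–10 s: |6| × 1 = 6 m
Total distance = 103 m

103 m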